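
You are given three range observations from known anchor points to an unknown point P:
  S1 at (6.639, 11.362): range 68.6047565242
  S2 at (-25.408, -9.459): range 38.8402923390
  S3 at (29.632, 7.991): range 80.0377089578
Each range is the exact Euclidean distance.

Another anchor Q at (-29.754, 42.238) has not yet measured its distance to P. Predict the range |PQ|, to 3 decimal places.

eq1: (x − 6.639)² + (y − 11.362)² = 68.6047565242²
eq2: (x + 25.408)² + (y + 9.459)² = 38.8402923390²
eq3: (x − 29.632)² + (y − 7.991)² = 80.0377089578²
eq2−eq3, eq2−eq1 (x²,y² cancel):
  110.080·x + 34.900·y = -4690.594186
  64.094·x + 41.642·y = -3759.912089
det = 110.080·41.642 − 34.900·64.094 = 2347.070760
x = (-4690.594186·41.642 − 34.900·-3759.912089) / 2347.070760 = -27.312679
y = (110.080·-3759.912089 − -4690.594186·64.094) / 2347.070760 = -48.252563
|P − Q| = √((-27.312679 − -29.754)² + (-48.252563 − 42.238)²) = 90.523489

90.523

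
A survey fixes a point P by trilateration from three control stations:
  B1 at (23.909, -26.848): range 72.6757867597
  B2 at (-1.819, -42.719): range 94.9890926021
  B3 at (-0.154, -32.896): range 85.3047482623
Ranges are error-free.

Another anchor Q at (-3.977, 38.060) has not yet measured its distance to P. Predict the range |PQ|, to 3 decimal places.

eq1: (x − 23.909)² + (y + 26.848)² = 72.6757867597²
eq2: (x + 1.819)² + (y + 42.719)² = 94.9890926021²
eq3: (x + 0.154)² + (y + 32.896)² = 85.3047482623²
eq2−eq3, eq2−eq1 (x²,y² cancel):
  3.330·x + 19.646·y = 999.976447
  51.456·x + 31.742·y = 3205.391395
det = 3.330·31.742 − 19.646·51.456 = -905.203716
x = (999.976447·31.742 − 19.646·3205.391395) / -905.203716 = 34.502584
y = (3.330·3205.391395 − 999.976447·51.456) / -905.203716 = 45.051555
|P − Q| = √((34.502584 − -3.977)² + (45.051555 − 38.060)²) = 39.109592

39.110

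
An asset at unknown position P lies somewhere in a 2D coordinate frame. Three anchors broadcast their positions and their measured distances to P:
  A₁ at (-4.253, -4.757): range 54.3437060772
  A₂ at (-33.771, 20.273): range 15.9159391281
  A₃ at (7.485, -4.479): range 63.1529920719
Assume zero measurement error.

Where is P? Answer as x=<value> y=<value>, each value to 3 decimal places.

eq1: (x + 4.253)² + (y + 4.757)² = 54.3437060772²
eq2: (x + 33.771)² + (y − 20.273)² = 15.9159391281²
eq3: (x − 7.485)² + (y + 4.479)² = 63.1529920719²
eq1−eq2, eq1−eq3 (x²,y² cancel):
  -59.036·x + 50.060·y = 4210.679184
  23.476·x + 0.556·y = -999.692409
det = -59.036·0.556 − 50.060·23.476 = -1208.032576
x = (4210.679184·0.556 − 50.060·-999.692409) / -1208.032576 = -43.364509
y = (-59.036·-999.692409 − 4210.679184·23.476) / -1208.032576 = 32.972673

x=-43.365 y=32.973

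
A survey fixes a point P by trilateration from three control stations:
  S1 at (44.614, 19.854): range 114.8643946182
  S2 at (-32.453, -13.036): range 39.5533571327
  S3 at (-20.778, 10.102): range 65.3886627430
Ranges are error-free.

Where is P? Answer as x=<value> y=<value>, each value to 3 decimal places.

eq1: (x − 44.614)² + (y − 19.854)² = 114.8643946182²
eq2: (x + 32.453)² + (y + 13.036)² = 39.5533571327²
eq3: (x + 20.778)² + (y − 10.102)² = 65.3886627430²
eq3−eq2, eq3−eq1 (x²,y² cancel):
  -23.350·x − 46.276·y = 3400.567972
  130.784·x + 19.504·y = -7067.337312
det = -23.350·19.504 − -46.276·130.784 = 5596.741984
x = (3400.567972·19.504 − -46.276·-7067.337312) / 5596.741984 = -46.584857
y = (-23.350·-7067.337312 − 3400.567972·130.784) / 5596.741984 = -49.978640

x=-46.585 y=-49.979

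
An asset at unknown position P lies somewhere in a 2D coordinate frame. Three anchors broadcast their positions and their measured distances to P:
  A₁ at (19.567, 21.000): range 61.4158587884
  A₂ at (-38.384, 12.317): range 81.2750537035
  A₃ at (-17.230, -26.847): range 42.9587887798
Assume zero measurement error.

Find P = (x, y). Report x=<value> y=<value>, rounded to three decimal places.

eq1: (x − 19.567)² + (y − 21.000)² = 61.4158587884²
eq2: (x + 38.384)² + (y − 12.317)² = 81.2750537035²
eq3: (x + 17.230)² + (y + 26.847)² = 42.9587887798²
eq1−eq3, eq1−eq2 (x²,y² cancel):
  -73.594·x − 95.694·y = 2120.216997
  -115.902·x − 17.366·y = -2032.554188
det = -73.594·-17.366 − -95.694·-115.902 = -9813.092584
x = (2120.216997·-17.366 − -95.694·-2032.554188) / -9813.092584 = 23.572888
y = (-73.594·-2032.554188 − 2120.216997·-115.902) / -9813.092584 = -40.285076

x=23.573 y=-40.285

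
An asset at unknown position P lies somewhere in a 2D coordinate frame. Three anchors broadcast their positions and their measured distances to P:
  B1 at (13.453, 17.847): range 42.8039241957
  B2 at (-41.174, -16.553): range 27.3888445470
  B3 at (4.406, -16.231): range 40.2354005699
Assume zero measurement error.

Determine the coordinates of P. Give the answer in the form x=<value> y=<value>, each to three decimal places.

eq1: (x − 13.453)² + (y − 17.847)² = 42.8039241957²
eq2: (x + 41.174)² + (y + 16.553)² = 27.3888445470²
eq3: (x − 4.406)² + (y + 16.231)² = 40.2354005699²
eq3−eq2, eq3−eq1 (x²,y² cancel):
  -91.160·x − 0.644·y = 2555.180541
  18.094·x + 68.156·y = 3.351953
det = -91.160·68.156 − -0.644·18.094 = -6201.448424
x = (2555.180541·68.156 − -0.644·3.351953) / -6201.448424 = -28.082640
y = (-91.160·3.351953 − 2555.180541·18.094) / -6201.448424 = 7.504537

x=-28.083 y=7.505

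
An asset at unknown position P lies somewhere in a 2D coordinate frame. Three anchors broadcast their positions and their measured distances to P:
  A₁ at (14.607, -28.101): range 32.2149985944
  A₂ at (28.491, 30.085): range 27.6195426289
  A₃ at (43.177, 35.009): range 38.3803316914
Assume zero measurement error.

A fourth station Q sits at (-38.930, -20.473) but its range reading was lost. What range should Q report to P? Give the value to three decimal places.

64.906

eq1: (x − 14.607)² + (y + 28.101)² = 32.2149985944²
eq2: (x − 28.491)² + (y − 30.085)² = 27.6195426289²
eq3: (x − 43.177)² + (y − 35.009)² = 38.3803316914²
eq3−eq2, eq3−eq1 (x²,y² cancel):
  -29.372·x − 9.848·y = -662.828378
  -57.140·x − 126.220·y = -1651.609034
det = -29.372·-126.220 − -9.848·-57.140 = 3144.619120
x = (-662.828378·-126.220 − -9.848·-1651.609034) / 3144.619120 = 21.432533
y = (-29.372·-1651.609034 − -662.828378·-57.140) / 3144.619120 = 3.382619
|P − Q| = √((21.432533 − -38.930)² + (3.382619 − -20.473)²) = 64.905515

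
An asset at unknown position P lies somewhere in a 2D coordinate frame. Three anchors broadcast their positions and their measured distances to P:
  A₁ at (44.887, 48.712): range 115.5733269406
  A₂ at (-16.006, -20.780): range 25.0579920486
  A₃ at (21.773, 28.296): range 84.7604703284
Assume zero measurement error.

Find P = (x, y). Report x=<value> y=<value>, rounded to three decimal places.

x=-38.961 y=-30.829

eq1: (x − 44.887)² + (y − 48.712)² = 115.5733269406²
eq2: (x + 16.006)² + (y + 20.780)² = 25.0579920486²
eq3: (x − 21.773)² + (y − 28.296)² = 84.7604703284²
eq1−eq3, eq1−eq2 (x²,y² cancel):
  -46.228·x − 40.832·y = 3059.882002
  -121.786·x − 138.984·y = 9029.589658
det = -46.228·-138.984 − -40.832·-121.786 = 1452.186400
x = (3059.882002·-138.984 − -40.832·9029.589658) / 1452.186400 = -38.960863
y = (-46.228·9029.589658 − 3059.882002·-121.786) / 1452.186400 = -30.828743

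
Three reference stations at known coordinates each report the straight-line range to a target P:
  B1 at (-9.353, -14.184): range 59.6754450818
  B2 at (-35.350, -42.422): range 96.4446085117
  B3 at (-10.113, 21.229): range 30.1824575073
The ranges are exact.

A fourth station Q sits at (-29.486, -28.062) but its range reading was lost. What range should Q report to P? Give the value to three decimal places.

eq1: (x + 9.353)² + (y + 14.184)² = 59.6754450818²
eq2: (x + 35.350)² + (y + 42.422)² = 96.4446085117²
eq3: (x + 10.113)² + (y − 21.229)² = 30.1824575073²
eq2−eq3, eq2−eq1 (x²,y² cancel):
  50.474·x + 127.302·y = 5894.276396
  51.994·x + 56.476·y = 2979.819646
det = 50.474·56.476 − 127.302·51.994 = -3768.370564
x = (5894.276396·56.476 − 127.302·2979.819646) / -3768.370564 = 12.326773
y = (50.474·2979.819646 − 5894.276396·51.994) / -3768.370564 = 41.414077
|P − Q| = √((12.326773 − -29.486)² + (41.414077 − -28.062)²) = 81.087812

81.088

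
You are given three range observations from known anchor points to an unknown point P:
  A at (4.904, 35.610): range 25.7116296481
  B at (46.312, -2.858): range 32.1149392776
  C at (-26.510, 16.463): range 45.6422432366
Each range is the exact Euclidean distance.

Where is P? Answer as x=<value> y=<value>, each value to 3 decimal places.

eq1: (x − 4.904)² + (y − 35.610)² = 25.7116296481²
eq2: (x − 46.312)² + (y + 2.858)² = 32.1149392776²
eq3: (x + 26.510)² + (y − 16.463)² = 45.6422432366²
eq1−eq3, eq1−eq2 (x²,y² cancel):
  -62.828·x − 38.294·y = -1740.437316
  82.816·x − 76.936·y = 490.566766
det = -62.828·-76.936 − -38.294·82.816 = 8005.090912
x = (-1740.437316·-76.936 − -38.294·490.566766) / 8005.090912 = 19.073868
y = (-62.828·490.566766 − -1740.437316·82.816) / 8005.090912 = 14.155333

x=19.074 y=14.155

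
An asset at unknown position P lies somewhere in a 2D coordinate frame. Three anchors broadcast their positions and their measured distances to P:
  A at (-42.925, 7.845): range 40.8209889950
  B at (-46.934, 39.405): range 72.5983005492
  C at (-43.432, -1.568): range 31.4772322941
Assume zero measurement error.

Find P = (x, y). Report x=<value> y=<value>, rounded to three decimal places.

x=-40.370 y=-32.896

eq1: (x + 42.925)² + (y − 7.845)² = 40.8209889950²
eq2: (x + 46.934)² + (y − 39.405)² = 72.5983005492²
eq3: (x + 43.432)² + (y + 1.568)² = 31.4772322941²
eq3−eq2, eq3−eq1 (x²,y² cancel):
  -7.004·x + 81.946·y = -2412.939957
  1.014·x + 18.826·y = -660.234588
det = -7.004·18.826 − 81.946·1.014 = -214.950548
x = (-2412.939957·18.826 − 81.946·-660.234588) / -214.950548 = -40.370104
y = (-7.004·-660.234588 − -2412.939957·1.014) / -214.950548 = -32.895958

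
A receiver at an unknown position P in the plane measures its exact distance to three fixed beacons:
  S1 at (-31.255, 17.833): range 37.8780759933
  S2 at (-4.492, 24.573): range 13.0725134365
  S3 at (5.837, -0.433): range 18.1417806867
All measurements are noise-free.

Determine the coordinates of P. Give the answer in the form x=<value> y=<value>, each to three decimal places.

x=6.623 y=17.692

eq1: (x + 31.255)² + (y − 17.833)² = 37.8780759933²
eq2: (x + 4.492)² + (y − 24.573)² = 13.0725134365²
eq3: (x − 5.837)² + (y + 0.433)² = 18.1417806867²
eq2−eq1, eq2−eq3 (x²,y² cancel):
  -53.526·x − 13.480·y = -592.977512
  20.658·x − 50.012·y = -747.985934
det = -53.526·-50.012 − -13.480·20.658 = 2955.412152
x = (-592.977512·-50.012 − -13.480·-747.985934) / 2955.412152 = 6.622813
y = (-53.526·-747.985934 − -592.977512·20.658) / 2955.412152 = 17.691754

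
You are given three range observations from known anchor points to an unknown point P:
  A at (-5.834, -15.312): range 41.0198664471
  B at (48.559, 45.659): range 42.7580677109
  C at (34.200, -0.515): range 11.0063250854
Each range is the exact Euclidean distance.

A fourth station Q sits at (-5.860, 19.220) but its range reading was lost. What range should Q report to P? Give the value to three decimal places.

eq1: (x + 5.834)² + (y + 15.312)² = 41.0198664471²
eq2: (x − 48.559)² + (y − 45.659)² = 42.7580677109²
eq3: (x − 34.200)² + (y + 0.515)² = 11.0063250854²
eq3−eq1, eq3−eq2 (x²,y² cancel):
  -80.068·x − 29.594·y = -2462.902576
  28.718·x + 92.348·y = 1565.702375
det = -80.068·92.348 − -29.594·28.718 = -6544.239172
x = (-2462.902576·92.348 − -29.594·1565.702375) / -6544.239172 = 27.674528
y = (-80.068·1565.702375 − -2462.902576·28.718) / -6544.239172 = 8.348262
|P − Q| = √((27.674528 − -5.860)² + (8.348262 − 19.220)²) = 35.252791

35.253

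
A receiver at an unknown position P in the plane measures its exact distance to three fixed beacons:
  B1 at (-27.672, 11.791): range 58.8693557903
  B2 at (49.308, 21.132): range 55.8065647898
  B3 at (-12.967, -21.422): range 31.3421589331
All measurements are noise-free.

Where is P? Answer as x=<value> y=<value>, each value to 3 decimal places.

x=18.151 y=-25.167

eq1: (x + 27.672)² + (y − 11.791)² = 58.8693557903²
eq2: (x − 49.308)² + (y − 21.132)² = 55.8065647898²
eq3: (x + 12.967)² + (y + 21.422)² = 31.3421589331²
eq2−eq1, eq2−eq3 (x²,y² cancel):
  -153.960·x − 18.682·y = -2324.301401
  -124.550·x − 85.108·y = -118.753368
det = -153.960·-85.108 − -18.682·-124.550 = 10776.384580
x = (-2324.301401·-85.108 − -18.682·-118.753368) / 10776.384580 = 18.150623
y = (-153.960·-118.753368 − -2324.301401·-124.550) / 10776.384580 = -25.166926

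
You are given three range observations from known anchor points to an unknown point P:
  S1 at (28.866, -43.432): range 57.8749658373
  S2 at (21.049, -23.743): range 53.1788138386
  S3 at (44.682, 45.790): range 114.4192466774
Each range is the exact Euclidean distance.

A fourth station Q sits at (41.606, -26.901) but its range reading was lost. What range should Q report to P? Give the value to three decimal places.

72.138

eq1: (x − 28.866)² + (y + 43.432)² = 57.8749658373²
eq2: (x − 21.049)² + (y + 23.743)² = 53.1788138386²
eq3: (x − 44.682)² + (y − 45.790)² = 114.4192466774²
eq1−eq3, eq1−eq2 (x²,y² cancel):
  31.632·x + 178.444·y = -8368.631696
  -15.634·x + 39.378·y = -1191.268701
det = 31.632·39.378 − 178.444·-15.634 = 4035.398392
x = (-8368.631696·39.378 − 178.444·-1191.268701) / 4035.398392 = -28.984803
y = (31.632·-1191.268701 − -8368.631696·-15.634) / 4035.398392 = -41.759792
|P − Q| = √((-28.984803 − 41.606)² + (-41.759792 − -26.901)²) = 72.137682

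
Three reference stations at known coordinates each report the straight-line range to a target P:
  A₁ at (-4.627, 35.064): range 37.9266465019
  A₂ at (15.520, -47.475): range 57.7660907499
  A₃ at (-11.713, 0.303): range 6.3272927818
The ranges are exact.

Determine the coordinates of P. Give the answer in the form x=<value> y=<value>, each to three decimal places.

x=-17.998 y=-0.428

eq1: (x + 4.627)² + (y − 35.064)² = 37.9266465019²
eq2: (x − 15.520)² + (y + 47.475)² = 57.7660907499²
eq3: (x + 11.713)² + (y − 0.303)² = 6.3272927818²
eq2−eq1, eq2−eq3 (x²,y² cancel):
  -40.294·x + 165.078·y = 654.637926
  -54.466·x + 95.556·y = 939.426760
det = -40.294·95.556 − 165.078·-54.466 = 5140.804884
x = (654.637926·95.556 − 165.078·939.426760) / 5140.804884 = -17.997981
y = (-40.294·939.426760 − 654.637926·-54.466) / 5140.804884 = -0.427511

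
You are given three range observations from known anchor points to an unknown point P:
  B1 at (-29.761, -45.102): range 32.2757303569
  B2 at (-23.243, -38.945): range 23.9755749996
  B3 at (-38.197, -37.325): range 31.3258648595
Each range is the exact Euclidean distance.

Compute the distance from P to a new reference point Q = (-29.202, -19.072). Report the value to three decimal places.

eq1: (x + 29.761)² + (y + 45.102)² = 32.2757303569²
eq2: (x + 23.243)² + (y + 38.945)² = 23.9755749996²
eq3: (x + 38.197)² + (y + 37.325)² = 31.3258648595²
eq1−eq3, eq1−eq2 (x²,y² cancel):
  -16.872·x + 15.554·y = -7.328130
  13.036·x + 12.314·y = -396.062877
det = -16.872·12.314 − 15.554·13.036 = -410.523752
x = (-7.328130·12.314 − 15.554·-396.062877) / -410.523752 = -14.786290
y = (-16.872·-396.062877 − -7.328130·13.036) / -410.523752 = -16.510378
|P − Q| = √((-14.786290 − -29.202)² + (-16.510378 − -19.072)²) = 14.641536

14.642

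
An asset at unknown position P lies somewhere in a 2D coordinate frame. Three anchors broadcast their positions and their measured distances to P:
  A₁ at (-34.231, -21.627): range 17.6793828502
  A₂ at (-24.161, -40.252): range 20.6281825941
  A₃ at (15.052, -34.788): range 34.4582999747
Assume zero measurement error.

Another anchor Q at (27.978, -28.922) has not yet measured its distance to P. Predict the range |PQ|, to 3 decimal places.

45.224

eq1: (x + 34.231)² + (y + 21.627)² = 17.6793828502²
eq2: (x + 24.161)² + (y + 40.252)² = 20.6281825941²
eq3: (x − 15.052)² + (y + 34.788)² = 34.4582999747²
eq2−eq3, eq2−eq1 (x²,y² cancel):
  78.426·x + 10.928·y = -1529.062297
  -20.140·x + 37.250·y = -451.527596
det = 78.426·37.250 − 10.928·-20.140 = 3141.458420
x = (-1529.062297·37.250 − 10.928·-451.527596) / 3141.458420 = -16.560231
y = (78.426·-451.527596 − -1529.062297·-20.140) / 3141.458420 = -21.075185
|P − Q| = √((-16.560231 − 27.978)² + (-21.075185 − -28.922)²) = 45.224181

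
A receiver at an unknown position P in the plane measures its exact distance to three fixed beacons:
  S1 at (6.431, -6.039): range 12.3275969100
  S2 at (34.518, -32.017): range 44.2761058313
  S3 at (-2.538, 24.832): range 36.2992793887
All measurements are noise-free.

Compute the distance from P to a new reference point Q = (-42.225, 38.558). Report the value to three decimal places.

eq1: (x − 6.431)² + (y + 6.039)² = 12.3275969100²
eq2: (x − 34.518)² + (y + 32.017)² = 44.2761058313²
eq3: (x + 2.538)² + (y − 24.832)² = 36.2992793887²
eq3−eq2, eq3−eq1 (x²,y² cancel):
  74.112·x − 113.698·y = 950.775082
  17.938·x − 61.742·y = 620.425653
det = 74.112·-61.742 − -113.698·17.938 = -2536.308380
x = (950.775082·-61.742 − -113.698·620.425653) / -2536.308380 = -4.667572
y = (74.112·620.425653 − 950.775082·17.938) / -2536.308380 = -11.404758
|P − Q| = √((-4.667572 − -42.225)² + (-11.404758 − 38.558)²) = 62.504701

62.505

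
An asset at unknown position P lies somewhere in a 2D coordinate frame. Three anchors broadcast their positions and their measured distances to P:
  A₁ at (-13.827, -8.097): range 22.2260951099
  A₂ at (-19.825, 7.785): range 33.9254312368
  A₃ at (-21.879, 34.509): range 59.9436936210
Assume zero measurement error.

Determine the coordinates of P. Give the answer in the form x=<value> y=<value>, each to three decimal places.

eq1: (x + 13.827)² + (y + 8.097)² = 22.2260951099²
eq2: (x + 19.825)² + (y − 7.785)² = 33.9254312368²
eq3: (x + 21.879)² + (y − 34.509)² = 59.9436936210²
eq3−eq2, eq3−eq1 (x²,y² cancel):
  4.108·x − 53.448·y = 1226.386648
  16.104·x − 85.212·y = 1686.432717
det = 4.108·-85.212 − -53.448·16.104 = 510.675696
x = (1226.386648·-85.212 − -53.448·1686.432717) / 510.675696 = -28.132146
y = (4.108·1686.432717 − 1226.386648·16.104) / 510.675696 = -25.107647

x=-28.132 y=-25.108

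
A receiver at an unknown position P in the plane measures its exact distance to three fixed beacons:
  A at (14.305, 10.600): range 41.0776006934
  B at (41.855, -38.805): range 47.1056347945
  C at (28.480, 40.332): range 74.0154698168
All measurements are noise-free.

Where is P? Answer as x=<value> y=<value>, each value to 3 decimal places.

x=-3.582 y=-26.379

eq1: (x − 14.305)² + (y − 10.600)² = 41.0776006934²
eq2: (x − 41.855)² + (y + 38.805)² = 47.1056347945²
eq3: (x − 28.480)² + (y − 40.332)² = 74.0154698168²
eq3−eq1, eq3−eq2 (x²,y² cancel):
  -28.350·x − 59.464·y = 1670.132894
  26.750·x − 158.274·y = 4079.237369
det = -28.350·-158.274 − -59.464·26.750 = 6077.729900
x = (1670.132894·-158.274 − -59.464·4079.237369) / 6077.729900 = -3.582068
y = (-28.350·4079.237369 − 1670.132894·26.750) / 6077.729900 = -26.378670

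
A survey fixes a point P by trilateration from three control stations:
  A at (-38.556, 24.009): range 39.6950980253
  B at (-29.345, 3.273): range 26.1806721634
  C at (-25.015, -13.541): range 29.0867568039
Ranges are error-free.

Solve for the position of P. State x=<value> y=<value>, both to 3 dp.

x=-3.286 y=5.795

eq1: (x + 38.556)² + (y − 24.009)² = 39.6950980253²
eq2: (x + 29.345)² + (y − 3.273)² = 26.1806721634²
eq3: (x + 25.015)² + (y + 13.541)² = 29.0867568039²
eq1−eq2, eq1−eq3 (x²,y² cancel):
  18.422·x − 41.472·y = -300.882451
  27.082·x − 75.100·y = -524.226925
det = 18.422·-75.100 − -41.472·27.082 = -260.347496
x = (-300.882451·-75.100 − -41.472·-524.226925) / -260.347496 = -3.286120
y = (18.422·-524.226925 − -300.882451·27.082) / -260.347496 = 5.795369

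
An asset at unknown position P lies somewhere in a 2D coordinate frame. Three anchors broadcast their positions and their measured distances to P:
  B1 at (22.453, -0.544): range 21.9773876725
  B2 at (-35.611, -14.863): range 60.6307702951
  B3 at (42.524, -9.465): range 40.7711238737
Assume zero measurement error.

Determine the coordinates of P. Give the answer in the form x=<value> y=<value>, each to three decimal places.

x=14.135 y=19.799

eq1: (x − 22.453)² + (y + 0.544)² = 21.9773876725²
eq2: (x + 35.611)² + (y + 14.863)² = 60.6307702951²
eq3: (x − 42.524)² + (y + 9.465)² = 40.7711238737²
eq3−eq1, eq3−eq2 (x²,y² cancel):
  -40.142·x + 17.842·y = -214.164683
  -156.270·x − 10.796·y = -2422.630476
det = -40.142·-10.796 − 17.842·-156.270 = 3221.542372
x = (-214.164683·-10.796 − 17.842·-2422.630476) / 3221.542372 = 14.135060
y = (-40.142·-2422.630476 − -214.164683·-156.270) / 3221.542372 = 19.798503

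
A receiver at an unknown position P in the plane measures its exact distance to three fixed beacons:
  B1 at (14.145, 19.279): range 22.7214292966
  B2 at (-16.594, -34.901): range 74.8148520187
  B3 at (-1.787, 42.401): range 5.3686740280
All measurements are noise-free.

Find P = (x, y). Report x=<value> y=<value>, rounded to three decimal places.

eq1: (x − 14.145)² + (y − 19.279)² = 22.7214292966²
eq2: (x + 16.594)² + (y + 34.901)² = 74.8148520187²
eq3: (x + 1.787)² + (y − 42.401)² = 5.3686740280²
eq2−eq3, eq2−eq1 (x²,y² cancel):
  29.614·x + 154.604·y = 5876.036955
  61.478·x + 108.360·y = 4159.318962
det = 29.614·108.360 − 154.604·61.478 = -6295.771672
x = (5876.036955·108.360 − 154.604·4159.318962) / -6295.771672 = 1.003846
y = (29.614·4159.318962 − 5876.036955·61.478) / -6295.771672 = 37.814734

x=1.004 y=37.815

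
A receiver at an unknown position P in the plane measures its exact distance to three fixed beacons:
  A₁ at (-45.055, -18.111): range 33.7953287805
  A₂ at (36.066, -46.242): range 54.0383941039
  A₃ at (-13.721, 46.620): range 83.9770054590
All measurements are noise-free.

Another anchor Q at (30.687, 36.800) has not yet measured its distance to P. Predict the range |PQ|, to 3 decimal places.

88.227

eq1: (x + 45.055)² + (y + 18.111)² = 33.7953287805²
eq2: (x − 36.066)² + (y + 46.242)² = 54.0383941039²
eq3: (x + 13.721)² + (y − 46.620)² = 83.9770054590²
eq2−eq3, eq2−eq1 (x²,y² cancel):
  -99.574·x + 185.724·y = -5209.378088
  -162.242·x + 56.262·y = 696.906216
det = -99.574·56.262 − 185.724·-162.242 = 24530.000820
x = (-5209.378088·56.262 − 185.724·696.906216) / 24530.000820 = -17.224714
y = (-99.574·696.906216 − -5209.378088·-162.242) / 24530.000820 = -37.283882
|P − Q| = √((-17.224714 − 30.687)² + (-37.283882 − 36.800)²) = 88.226719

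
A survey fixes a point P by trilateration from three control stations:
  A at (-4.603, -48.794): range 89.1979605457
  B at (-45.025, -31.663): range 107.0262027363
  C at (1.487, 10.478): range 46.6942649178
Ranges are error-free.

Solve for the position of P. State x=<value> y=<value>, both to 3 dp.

eq1: (x + 4.603)² + (y + 48.794)² = 89.1979605457²
eq2: (x + 45.025)² + (y + 31.663)² = 107.0262027363²
eq3: (x − 1.487)² + (y − 10.478)² = 46.6942649178²
eq1−eq2, eq1−eq3 (x²,y² cancel):
  -80.844·x + 34.262·y = -2870.577758
  12.180·x + 118.544·y = 3485.879397
det = -80.844·118.544 − 34.262·12.180 = -10000.882296
x = (-2870.577758·118.544 − 34.262·3485.879397) / -10000.882296 = 45.968241
y = (-80.844·3485.879397 − -2870.577758·12.180) / -10000.882296 = 24.682702

x=45.968 y=24.683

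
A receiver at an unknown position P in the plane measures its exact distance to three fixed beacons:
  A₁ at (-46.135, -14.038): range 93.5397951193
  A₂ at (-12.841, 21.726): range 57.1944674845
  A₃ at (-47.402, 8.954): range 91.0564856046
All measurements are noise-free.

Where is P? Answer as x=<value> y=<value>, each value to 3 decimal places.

eq1: (x + 46.135)² + (y + 14.038)² = 93.5397951193²
eq2: (x + 12.841)² + (y − 21.726)² = 57.1944674845²
eq3: (x + 47.402)² + (y − 8.954)² = 91.0564856046²
eq3−eq2, eq3−eq1 (x²,y² cancel):
  69.122·x + 25.544·y = 3329.863097
  2.534·x − 45.984·y = -460.029751
det = 69.122·-45.984 − 25.544·2.534 = -3243.234544
x = (3329.863097·-45.984 − 25.544·-460.029751) / -3243.234544 = 43.589023
y = (69.122·-460.029751 − 3329.863097·2.534) / -3243.234544 = 12.406149

x=43.589 y=12.406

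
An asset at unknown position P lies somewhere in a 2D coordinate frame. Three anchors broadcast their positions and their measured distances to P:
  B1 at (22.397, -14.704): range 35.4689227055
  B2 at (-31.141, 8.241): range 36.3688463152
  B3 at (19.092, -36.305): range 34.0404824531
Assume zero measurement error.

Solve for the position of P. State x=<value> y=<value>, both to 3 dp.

eq1: (x − 22.397)² + (y + 14.704)² = 35.4689227055²
eq2: (x + 31.141)² + (y − 8.241)² = 36.3688463152²
eq3: (x − 19.092)² + (y + 36.305)² = 34.0404824531²
eq3−eq2, eq3−eq1 (x²,y² cancel):
  -100.466·x + 89.092·y = -808.820064
  6.610·x + 43.202·y = -1064.014296
det = -100.466·43.202 − 89.092·6.610 = -4929.230252
x = (-808.820064·43.202 − 89.092·-1064.014296) / -4929.230252 = -12.142366
y = (-100.466·-1064.014296 − -808.820064·6.610) / -4929.230252 = -22.771012

x=-12.142 y=-22.771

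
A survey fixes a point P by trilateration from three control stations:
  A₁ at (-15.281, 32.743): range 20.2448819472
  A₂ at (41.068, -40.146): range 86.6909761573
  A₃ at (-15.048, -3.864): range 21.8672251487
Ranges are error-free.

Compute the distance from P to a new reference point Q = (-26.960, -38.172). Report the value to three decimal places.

53.497

eq1: (x + 15.281)² + (y − 32.743)² = 20.2448819472²
eq2: (x − 41.068)² + (y + 40.146)² = 86.6909761573²
eq3: (x + 15.048)² + (y + 3.864)² = 21.8672251487²
eq1−eq2, eq1−eq3 (x²,y² cancel):
  112.698·x − 145.778·y = -5112.801172
  0.466·x − 73.214·y = -1132.560501
det = 112.698·-73.214 − -145.778·0.466 = -8183.138824
x = (-5112.801172·-73.214 − -145.778·-1132.560501) / -8183.138824 = -25.567967
y = (112.698·-1132.560501 − -5112.801172·0.466) / -8183.138824 = 15.306442
|P − Q| = √((-25.567967 − -26.960)² + (15.306442 − -38.172)²) = 53.496556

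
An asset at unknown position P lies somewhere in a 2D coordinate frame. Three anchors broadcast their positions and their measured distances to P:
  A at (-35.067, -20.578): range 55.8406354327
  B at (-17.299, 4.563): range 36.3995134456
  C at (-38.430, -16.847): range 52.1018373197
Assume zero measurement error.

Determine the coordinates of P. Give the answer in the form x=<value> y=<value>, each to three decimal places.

eq1: (x + 35.067)² + (y + 20.578)² = 55.8406354327²
eq2: (x + 17.299)² + (y − 4.563)² = 36.3995134456²
eq3: (x + 38.430)² + (y + 16.847)² = 52.1018373197²
eq2−eq1, eq2−eq3 (x²,y² cancel):
  -35.536·x − 50.282·y = -460.179783
  -42.262·x − 42.820·y = 50.933066
det = -35.536·-42.820 − -50.282·-42.262 = -603.366364
x = (-460.179783·-42.820 − -50.282·50.933066) / -603.366364 = -36.902811
y = (-35.536·50.933066 − -460.179783·-42.262) / -603.366364 = 35.232450

x=-36.903 y=35.232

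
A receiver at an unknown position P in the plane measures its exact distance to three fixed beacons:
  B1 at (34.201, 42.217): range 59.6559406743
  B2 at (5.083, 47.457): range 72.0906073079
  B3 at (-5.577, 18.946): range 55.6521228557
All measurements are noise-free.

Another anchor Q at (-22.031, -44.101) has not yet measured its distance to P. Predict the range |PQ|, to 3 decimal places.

64.405

eq1: (x − 34.201)² + (y − 42.217)² = 59.6559406743²
eq2: (x − 5.083)² + (y − 47.457)² = 72.0906073079²
eq3: (x + 5.577)² + (y − 18.946)² = 55.6521228557²
eq1−eq2, eq1−eq3 (x²,y² cancel):
  -58.236·x + 10.480·y = -2312.204156
  -79.556·x − 46.542·y = -2100.257166
det = -58.236·-46.542 − 10.480·-79.556 = 3544.166792
x = (-2312.204156·-46.542 − 10.480·-2100.257166) / 3544.166792 = 36.574267
y = (-58.236·-2100.257166 − -2312.204156·-79.556) / 3544.166792 = -17.391715
|P − Q| = √((36.574267 − -22.031)² + (-17.391715 − -44.101)²) = 64.404683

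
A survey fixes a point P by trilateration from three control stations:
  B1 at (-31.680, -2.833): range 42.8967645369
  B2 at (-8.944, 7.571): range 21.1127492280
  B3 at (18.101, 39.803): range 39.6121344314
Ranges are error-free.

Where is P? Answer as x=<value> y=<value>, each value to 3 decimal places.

x=11.061 y=0.822

eq1: (x + 31.680)² + (y + 2.833)² = 42.8967645369²
eq2: (x + 8.944)² + (y − 7.571)² = 21.1127492280²
eq3: (x − 18.101)² + (y − 39.803)² = 39.6121344314²
eq1−eq2, eq1−eq3 (x²,y² cancel):
  45.472·x + 20.808·y = 520.051116
  99.562·x + 85.272·y = 1171.287935
det = 45.472·85.272 − 20.808·99.562 = 1805.802288
x = (520.051116·85.272 − 20.808·1171.287935) / 1805.802288 = 11.060812
y = (45.472·1171.287935 − 520.051116·99.562) / 1805.802288 = 0.821505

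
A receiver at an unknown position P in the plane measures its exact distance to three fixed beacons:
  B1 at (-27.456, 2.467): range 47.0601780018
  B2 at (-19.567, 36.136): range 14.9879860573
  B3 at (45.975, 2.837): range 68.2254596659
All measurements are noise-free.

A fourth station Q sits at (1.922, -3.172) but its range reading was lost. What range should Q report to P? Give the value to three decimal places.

49.215

eq1: (x + 27.456)² + (y − 2.467)² = 47.0601780018²
eq2: (x + 19.567)² + (y − 36.136)² = 14.9879860573²
eq3: (x − 45.975)² + (y − 2.837)² = 68.2254596659²
eq2−eq3, eq2−eq1 (x²,y² cancel):
  131.084·x − 66.598·y = -3997.002412
  -15.778·x − 67.338·y = -2918.780588
det = 131.084·-67.338 − -66.598·-15.778 = -9877.717636
x = (-3997.002412·-67.338 − -66.598·-2918.780588) / -9877.717636 = -7.569076
y = (131.084·-2918.780588 − -3997.002412·-15.778) / -9877.717636 = 45.118736
|P − Q| = √((-7.569076 − 1.922)² + (45.118736 − -3.172)²) = 49.214589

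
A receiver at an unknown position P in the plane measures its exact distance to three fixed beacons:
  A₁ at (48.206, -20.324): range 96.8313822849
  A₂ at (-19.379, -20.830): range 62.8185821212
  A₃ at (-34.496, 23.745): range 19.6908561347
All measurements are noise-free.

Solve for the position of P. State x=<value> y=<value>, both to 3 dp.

eq1: (x − 48.206)² + (y + 20.324)² = 96.8313822849²
eq2: (x + 19.379)² + (y + 20.830)² = 62.8185821212²
eq3: (x + 34.496)² + (y − 23.745)² = 19.6908561347²
eq3−eq1, eq3−eq2 (x²,y² cancel):
  165.404·x − 88.138·y = -8005.502409
  30.234·x − 89.150·y = -4502.808944
det = 165.404·-89.150 − -88.138·30.234 = -12081.002308
x = (-8005.502409·-89.150 − -88.138·-4502.808944) / -12081.002308 = -26.224808
y = (165.404·-4502.808944 − -8005.502409·30.234) / -12081.002308 = 41.614449

x=-26.225 y=41.614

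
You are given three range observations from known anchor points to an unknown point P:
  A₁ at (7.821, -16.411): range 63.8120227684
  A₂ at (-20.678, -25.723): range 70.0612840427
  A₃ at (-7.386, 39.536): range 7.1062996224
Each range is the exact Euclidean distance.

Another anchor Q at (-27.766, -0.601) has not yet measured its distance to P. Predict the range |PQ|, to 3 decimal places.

eq1: (x − 7.821)² + (y + 16.411)² = 63.8120227684²
eq2: (x + 20.678)² + (y + 25.723)² = 70.0612840427²
eq3: (x + 7.386)² + (y − 39.536)² = 7.1062996224²
eq1−eq2, eq1−eq3 (x²,y² cancel):
  -56.998·x − 18.624·y = -77.845821
  -30.414·x + 111.894·y = 5308.634085
det = -56.998·111.894 − -18.624·-30.414 = -6944.164548
x = (-77.845821·111.894 − -18.624·5308.634085) / -6944.164548 = -12.983206
y = (-56.998·5308.634085 − -77.845821·-30.414) / -6944.164548 = 43.914444
|P − Q| = √((-12.983206 − -27.766)² + (43.914444 − -0.601)²) = 46.905818

46.906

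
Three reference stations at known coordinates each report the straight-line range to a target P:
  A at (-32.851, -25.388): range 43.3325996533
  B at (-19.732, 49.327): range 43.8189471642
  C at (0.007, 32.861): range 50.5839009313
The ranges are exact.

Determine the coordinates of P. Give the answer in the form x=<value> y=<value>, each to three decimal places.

x=-47.469 y=15.404

eq1: (x + 32.851)² + (y + 25.388)² = 43.3325996533²
eq2: (x + 19.732)² + (y − 49.327)² = 43.8189471642²
eq3: (x − 0.007)² + (y − 32.861)² = 50.5839009313²
eq1−eq2, eq1−eq3 (x²,y² cancel):
  26.238·x + 149.430·y = 1056.380070
  65.716·x + 116.498·y = -1324.910216
det = 26.238·116.498 − 149.430·65.716 = -6763.267356
x = (1056.380070·116.498 − 149.430·-1324.910216) / -6763.267356 = -47.469290
y = (26.238·-1324.910216 − 1056.380070·65.716) / -6763.267356 = 15.404399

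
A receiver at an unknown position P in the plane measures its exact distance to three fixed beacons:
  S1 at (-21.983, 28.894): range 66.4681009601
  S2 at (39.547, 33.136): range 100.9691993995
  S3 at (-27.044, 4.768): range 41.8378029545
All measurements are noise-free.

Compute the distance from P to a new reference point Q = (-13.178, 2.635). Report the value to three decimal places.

eq1: (x + 21.983)² + (y − 28.894)² = 66.4681009601²
eq2: (x − 39.547)² + (y − 33.136)² = 100.9691993995²
eq3: (x + 27.044)² + (y − 4.768)² = 41.8378029545²
eq2−eq1, eq2−eq3 (x²,y² cancel):
  -123.060·x − 8.484·y = 4432.926602
  -133.182·x − 56.736·y = 6536.529526
det = -123.060·-56.736 − -8.484·-133.182 = 5852.016072
x = (4432.926602·-56.736 − -8.484·6536.529526) / 5852.016072 = -33.501379
y = (-123.060·6536.529526 − 4432.926602·-133.182) / 5852.016072 = -36.568473
|P − Q| = √((-33.501379 − -13.178)² + (-36.568473 − 2.635)²) = 44.158261

44.158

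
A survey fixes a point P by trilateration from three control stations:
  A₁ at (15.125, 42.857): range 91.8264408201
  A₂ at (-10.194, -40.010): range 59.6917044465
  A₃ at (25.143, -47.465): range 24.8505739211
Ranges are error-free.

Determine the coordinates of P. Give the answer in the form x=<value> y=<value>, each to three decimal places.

x=49.453 y=-42.311

eq1: (x − 15.125)² + (y − 42.857)² = 91.8264408201²
eq2: (x + 10.194)² + (y + 40.010)² = 59.6917044465²
eq3: (x − 25.143)² + (y + 47.465)² = 24.8505739211²
eq2−eq1, eq2−eq3 (x²,y² cancel):
  50.638·x + 165.734·y = -4508.225316
  70.674·x − 14.910·y = 4125.927494
det = 50.638·-14.910 − 165.734·70.674 = -12468.097296
x = (-4508.225316·-14.910 − 165.734·4125.927494) / -12468.097296 = 49.453322
y = (50.638·4125.927494 − -4508.225316·70.674) / -12468.097296 = -42.311431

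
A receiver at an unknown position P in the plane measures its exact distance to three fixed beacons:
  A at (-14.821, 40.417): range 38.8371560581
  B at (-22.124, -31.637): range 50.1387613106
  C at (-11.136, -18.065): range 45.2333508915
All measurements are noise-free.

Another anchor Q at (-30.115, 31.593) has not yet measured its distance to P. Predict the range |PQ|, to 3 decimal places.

22.011

eq1: (x + 14.821)² + (y − 40.417)² = 38.8371560581²
eq2: (x + 22.124)² + (y + 31.637)² = 50.1387613106²
eq3: (x + 11.136)² + (y + 18.065)² = 45.2333508915²
eq3−eq1, eq3−eq2 (x²,y² cancel):
  -7.370·x + 116.964·y = 1940.572551
  -21.976·x − 27.144·y = 572.177071
det = -7.370·-27.144 − 116.964·-21.976 = 2770.452144
x = (1940.572551·-27.144 − 116.964·572.177071) / 2770.452144 = -43.169495
y = (-7.370·572.177071 − 1940.572551·-21.976) / 2770.452144 = 13.871049
|P − Q| = √((-43.169495 − -30.115)² + (13.871049 − 31.593)²) = 22.011074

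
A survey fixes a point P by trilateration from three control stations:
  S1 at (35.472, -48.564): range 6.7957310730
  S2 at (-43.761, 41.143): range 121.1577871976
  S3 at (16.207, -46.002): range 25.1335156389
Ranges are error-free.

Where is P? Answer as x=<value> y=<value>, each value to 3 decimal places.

eq1: (x − 35.472)² + (y + 48.564)² = 6.7957310730²
eq2: (x + 43.761)² + (y − 41.143)² = 121.1577871976²
eq3: (x − 16.207)² + (y + 46.002)² = 25.1335156389²
eq1−eq3, eq1−eq2 (x²,y² cancel):
  -38.530·x + 5.124·y = -1823.385675
  -158.466·x + 179.414·y = -14641.980748
det = -38.530·179.414 − 5.124·-158.466 = -6100.841636
x = (-1823.385675·179.414 − 5.124·-14641.980748) / -6100.841636 = 41.324693
y = (-38.530·-14641.980748 − -1823.385675·-158.466) / -6100.841636 = -45.110314

x=41.325 y=-45.110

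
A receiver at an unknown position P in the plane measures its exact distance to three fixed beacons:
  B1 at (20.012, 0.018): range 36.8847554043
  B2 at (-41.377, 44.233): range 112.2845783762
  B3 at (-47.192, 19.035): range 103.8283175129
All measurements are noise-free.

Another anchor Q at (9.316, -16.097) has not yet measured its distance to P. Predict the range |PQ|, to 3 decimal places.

38.432

eq1: (x − 20.012)² + (y − 0.018)² = 36.8847554043²
eq2: (x + 41.377)² + (y − 44.233)² = 112.2845783762²
eq3: (x + 47.192)² + (y − 19.035)² = 103.8283175129²
eq2−eq3, eq2−eq1 (x²,y² cancel):
  -11.630·x − 50.396·y = 748.308695
  122.778·x − 88.430·y = 7979.207410
det = -11.630·-88.430 − -50.396·122.778 = 7215.960988
x = (748.308695·-88.430 − -50.396·7979.207410) / 7215.960988 = 46.556127
y = (-11.630·7979.207410 − 748.308695·122.778) / 7215.960988 = -25.592437
|P − Q| = √((46.556127 − 9.316)² + (-25.592437 − -16.097)²) = 38.431633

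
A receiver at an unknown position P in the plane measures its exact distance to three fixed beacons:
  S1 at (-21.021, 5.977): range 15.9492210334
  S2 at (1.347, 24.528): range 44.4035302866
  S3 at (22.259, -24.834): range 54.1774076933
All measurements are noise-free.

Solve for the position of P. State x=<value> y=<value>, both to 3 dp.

x=-29.152 y=-7.744

eq1: (x + 21.021)² + (y − 5.977)² = 15.9492210334²
eq2: (x − 1.347)² + (y − 24.528)² = 44.4035302866²
eq3: (x − 22.259)² + (y + 24.834)² = 54.1774076933²
eq3−eq2, eq3−eq1 (x²,y² cancel):
  -41.824·x + 98.724·y = 454.764558
  -86.560·x + 61.622·y = 2046.230186
det = -41.824·61.622 − 98.724·-86.560 = 5968.270912
x = (454.764558·61.622 − 98.724·2046.230186) / 5968.270912 = -29.152250
y = (-41.824·2046.230186 − 454.764558·-86.560) / 5968.270912 = -7.743802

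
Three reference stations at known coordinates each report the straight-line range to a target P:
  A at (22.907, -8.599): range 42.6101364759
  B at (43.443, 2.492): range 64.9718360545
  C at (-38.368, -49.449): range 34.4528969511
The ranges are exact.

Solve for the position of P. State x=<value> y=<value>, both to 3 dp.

x=-5.024 y=-40.778

eq1: (x − 22.907)² + (y + 8.599)² = 42.6101364759²
eq2: (x − 43.443)² + (y − 2.492)² = 64.9718360545²
eq3: (x + 38.368)² + (y + 49.449)² = 34.4528969511²
eq3−eq2, eq3−eq1 (x²,y² cancel):
  163.622·x + 103.882·y = -5058.140084
  122.550·x + 81.700·y = -3947.255197
det = 163.622·81.700 − 103.882·122.550 = 637.178300
x = (-5058.140084·81.700 − 103.882·-3947.255197) / 637.178300 = -5.024152
y = (163.622·-3947.255197 − -5058.140084·122.550) / 637.178300 = -40.777789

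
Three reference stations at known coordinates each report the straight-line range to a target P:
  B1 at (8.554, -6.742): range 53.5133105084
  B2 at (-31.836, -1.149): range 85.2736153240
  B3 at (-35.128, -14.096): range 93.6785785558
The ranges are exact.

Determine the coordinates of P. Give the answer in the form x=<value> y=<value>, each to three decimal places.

eq1: (x − 8.554)² + (y + 6.742)² = 53.5133105084²
eq2: (x + 31.836)² + (y + 1.149)² = 85.2736153240²
eq3: (x + 35.128)² + (y + 14.096)² = 93.6785785558²
eq3−eq1, eq3−eq2 (x²,y² cancel):
  87.364·x + 14.708·y = 4597.953559
  6.584·x + 25.894·y = 1086.264107
det = 87.364·25.894 − 14.708·6.584 = 2165.365944
x = (4597.953559·25.894 − 14.708·1086.264107) / 2165.365944 = 47.605181
y = (87.364·1086.264107 − 4597.953559·6.584) / 2165.365944 = 29.845972

x=47.605 y=29.846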